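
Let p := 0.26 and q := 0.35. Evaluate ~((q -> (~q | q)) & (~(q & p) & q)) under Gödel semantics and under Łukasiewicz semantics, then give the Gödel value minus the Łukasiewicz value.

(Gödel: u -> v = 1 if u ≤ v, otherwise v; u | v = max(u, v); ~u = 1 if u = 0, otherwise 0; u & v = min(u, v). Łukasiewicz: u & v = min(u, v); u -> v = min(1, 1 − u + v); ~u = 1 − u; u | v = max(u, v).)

0.35

Gödel evaluation:
  ~q: Gödel ¬ of 0.35 = 0 (operand ≠ 0)
  (~q | q) = max(0, 0.35) = 0.35
  (q -> (~q | q)): 0.35 ≤ 0.35, so result = 1
  (q & p) = min(0.35, 0.26) = 0.26
  ~(q & p): Gödel ¬ of 0.26 = 0 (operand ≠ 0)
  (~(q & p) & q) = min(0, 0.35) = 0
  ((q -> (~q | q)) & (~(q & p) & q)) = min(1, 0) = 0
  ~((q -> (~q | q)) & (~(q & p) & q)): Gödel ¬ of 0 = 1 (operand is 0)
  Gödel value = 1
Łukasiewicz evaluation:
  ~q: Łukasiewicz ¬ gives 1 − 0.35 = 0.65
  (~q | q) = max(0.65, 0.35) = 0.65
  (q -> (~q | q)): min(1, 1 − 0.35 + 0.65) = 1
  (q & p) = min(0.35, 0.26) = 0.26
  ~(q & p): Łukasiewicz ¬ gives 1 − 0.26 = 0.74
  (~(q & p) & q) = min(0.74, 0.35) = 0.35
  ((q -> (~q | q)) & (~(q & p) & q)) = min(1, 0.35) = 0.35
  ~((q -> (~q | q)) & (~(q & p) & q)): Łukasiewicz ¬ gives 1 − 0.35 = 0.65
  Łukasiewicz value = 0.65
Difference: 1 − 0.65 = 0.35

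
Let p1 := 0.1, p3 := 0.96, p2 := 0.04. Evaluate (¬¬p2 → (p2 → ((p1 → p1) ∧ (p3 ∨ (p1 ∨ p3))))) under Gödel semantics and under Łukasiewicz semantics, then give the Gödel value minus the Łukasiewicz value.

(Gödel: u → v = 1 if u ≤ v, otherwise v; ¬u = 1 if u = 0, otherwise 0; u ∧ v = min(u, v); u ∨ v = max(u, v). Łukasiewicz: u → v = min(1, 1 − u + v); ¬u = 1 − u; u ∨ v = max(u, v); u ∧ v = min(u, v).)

Gödel evaluation:
  ¬p2: Gödel ¬ of 0.04 = 0 (operand ≠ 0)
  ¬¬p2: Gödel ¬ of 0 = 1 (operand is 0)
  (p1 → p1): 0.1 ≤ 0.1, so result = 1
  (p1 ∨ p3) = max(0.1, 0.96) = 0.96
  (p3 ∨ (p1 ∨ p3)) = max(0.96, 0.96) = 0.96
  ((p1 → p1) ∧ (p3 ∨ (p1 ∨ p3))) = min(1, 0.96) = 0.96
  (p2 → ((p1 → p1) ∧ (p3 ∨ (p1 ∨ p3)))): 0.04 ≤ 0.96, so result = 1
  (¬¬p2 → (p2 → ((p1 → p1) ∧ (p3 ∨ (p1 ∨ p3))))): 1 ≤ 1, so result = 1
  Gödel value = 1
Łukasiewicz evaluation:
  ¬p2: Łukasiewicz ¬ gives 1 − 0.04 = 0.96
  ¬¬p2: Łukasiewicz ¬ gives 1 − 0.96 = 0.04
  (p1 → p1): min(1, 1 − 0.1 + 0.1) = 1
  (p1 ∨ p3) = max(0.1, 0.96) = 0.96
  (p3 ∨ (p1 ∨ p3)) = max(0.96, 0.96) = 0.96
  ((p1 → p1) ∧ (p3 ∨ (p1 ∨ p3))) = min(1, 0.96) = 0.96
  (p2 → ((p1 → p1) ∧ (p3 ∨ (p1 ∨ p3)))): min(1, 1 − 0.04 + 0.96) = 1
  (¬¬p2 → (p2 → ((p1 → p1) ∧ (p3 ∨ (p1 ∨ p3))))): min(1, 1 − 0.04 + 1) = 1
  Łukasiewicz value = 1
Difference: 1 − 1 = 0.00

0.00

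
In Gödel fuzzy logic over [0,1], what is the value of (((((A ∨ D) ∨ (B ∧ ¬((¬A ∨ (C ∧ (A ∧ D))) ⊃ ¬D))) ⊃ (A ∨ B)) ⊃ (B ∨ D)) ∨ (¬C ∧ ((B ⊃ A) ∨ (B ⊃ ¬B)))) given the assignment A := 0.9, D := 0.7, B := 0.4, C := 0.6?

0.70

(A ∨ D) = max(0.9, 0.7) = 0.9
¬A: Gödel ¬ of 0.9 = 0 (operand ≠ 0)
(A ∧ D) = min(0.9, 0.7) = 0.7
(C ∧ (A ∧ D)) = min(0.6, 0.7) = 0.6
(¬A ∨ (C ∧ (A ∧ D))) = max(0, 0.6) = 0.6
¬D: Gödel ¬ of 0.7 = 0 (operand ≠ 0)
((¬A ∨ (C ∧ (A ∧ D))) ⊃ ¬D): 0.6 > 0, so result = 0
¬((¬A ∨ (C ∧ (A ∧ D))) ⊃ ¬D): Gödel ¬ of 0 = 1 (operand is 0)
(B ∧ ¬((¬A ∨ (C ∧ (A ∧ D))) ⊃ ¬D)) = min(0.4, 1) = 0.4
((A ∨ D) ∨ (B ∧ ¬((¬A ∨ (C ∧ (A ∧ D))) ⊃ ¬D))) = max(0.9, 0.4) = 0.9
(A ∨ B) = max(0.9, 0.4) = 0.9
(((A ∨ D) ∨ (B ∧ ¬((¬A ∨ (C ∧ (A ∧ D))) ⊃ ¬D))) ⊃ (A ∨ B)): 0.9 ≤ 0.9, so result = 1
(B ∨ D) = max(0.4, 0.7) = 0.7
((((A ∨ D) ∨ (B ∧ ¬((¬A ∨ (C ∧ (A ∧ D))) ⊃ ¬D))) ⊃ (A ∨ B)) ⊃ (B ∨ D)): 1 > 0.7, so result = 0.7
¬C: Gödel ¬ of 0.6 = 0 (operand ≠ 0)
(B ⊃ A): 0.4 ≤ 0.9, so result = 1
¬B: Gödel ¬ of 0.4 = 0 (operand ≠ 0)
(B ⊃ ¬B): 0.4 > 0, so result = 0
((B ⊃ A) ∨ (B ⊃ ¬B)) = max(1, 0) = 1
(¬C ∧ ((B ⊃ A) ∨ (B ⊃ ¬B))) = min(0, 1) = 0
(((((A ∨ D) ∨ (B ∧ ¬((¬A ∨ (C ∧ (A ∧ D))) ⊃ ¬D))) ⊃ (A ∨ B)) ⊃ (B ∨ D)) ∨ (¬C ∧ ((B ⊃ A) ∨ (B ⊃ ¬B)))) = max(0.7, 0) = 0.7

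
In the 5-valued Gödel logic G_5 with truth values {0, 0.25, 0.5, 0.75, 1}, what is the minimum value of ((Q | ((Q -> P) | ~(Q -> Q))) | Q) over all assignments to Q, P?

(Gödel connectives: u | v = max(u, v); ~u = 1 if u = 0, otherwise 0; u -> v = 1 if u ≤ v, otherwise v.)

0.25

The minimum is attained at Q = 0.25, P = 0:
  (Q -> P): 0.25 > 0, so result = 0
  (Q -> Q): 0.25 ≤ 0.25, so result = 1
  ~(Q -> Q): Gödel ¬ of 1 = 0 (operand ≠ 0)
  ((Q -> P) | ~(Q -> Q)) = max(0, 0) = 0
  (Q | ((Q -> P) | ~(Q -> Q))) = max(0.25, 0) = 0.25
  ((Q | ((Q -> P) | ~(Q -> Q))) | Q) = max(0.25, 0.25) = 0.25
Checking all 25 assignments confirms none give a value below 0.25.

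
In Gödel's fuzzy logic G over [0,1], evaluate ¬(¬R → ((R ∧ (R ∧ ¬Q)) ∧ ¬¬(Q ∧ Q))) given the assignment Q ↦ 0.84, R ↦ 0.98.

¬R: Gödel ¬ of 0.98 = 0 (operand ≠ 0)
¬Q: Gödel ¬ of 0.84 = 0 (operand ≠ 0)
(R ∧ ¬Q) = min(0.98, 0) = 0
(R ∧ (R ∧ ¬Q)) = min(0.98, 0) = 0
(Q ∧ Q) = min(0.84, 0.84) = 0.84
¬(Q ∧ Q): Gödel ¬ of 0.84 = 0 (operand ≠ 0)
¬¬(Q ∧ Q): Gödel ¬ of 0 = 1 (operand is 0)
((R ∧ (R ∧ ¬Q)) ∧ ¬¬(Q ∧ Q)) = min(0, 1) = 0
(¬R → ((R ∧ (R ∧ ¬Q)) ∧ ¬¬(Q ∧ Q))): 0 ≤ 0, so result = 1
¬(¬R → ((R ∧ (R ∧ ¬Q)) ∧ ¬¬(Q ∧ Q))): Gödel ¬ of 1 = 0 (operand ≠ 0)

0.00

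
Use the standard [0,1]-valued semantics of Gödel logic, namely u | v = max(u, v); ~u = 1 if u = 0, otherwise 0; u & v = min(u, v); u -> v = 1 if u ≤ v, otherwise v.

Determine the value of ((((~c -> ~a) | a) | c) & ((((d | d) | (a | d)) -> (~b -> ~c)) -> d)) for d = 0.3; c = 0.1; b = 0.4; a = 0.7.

0.30

~c: Gödel ¬ of 0.1 = 0 (operand ≠ 0)
~a: Gödel ¬ of 0.7 = 0 (operand ≠ 0)
(~c -> ~a): 0 ≤ 0, so result = 1
((~c -> ~a) | a) = max(1, 0.7) = 1
(((~c -> ~a) | a) | c) = max(1, 0.1) = 1
(d | d) = max(0.3, 0.3) = 0.3
(a | d) = max(0.7, 0.3) = 0.7
((d | d) | (a | d)) = max(0.3, 0.7) = 0.7
~b: Gödel ¬ of 0.4 = 0 (operand ≠ 0)
~c: Gödel ¬ of 0.1 = 0 (operand ≠ 0)
(~b -> ~c): 0 ≤ 0, so result = 1
(((d | d) | (a | d)) -> (~b -> ~c)): 0.7 ≤ 1, so result = 1
((((d | d) | (a | d)) -> (~b -> ~c)) -> d): 1 > 0.3, so result = 0.3
((((~c -> ~a) | a) | c) & ((((d | d) | (a | d)) -> (~b -> ~c)) -> d)) = min(1, 0.3) = 0.3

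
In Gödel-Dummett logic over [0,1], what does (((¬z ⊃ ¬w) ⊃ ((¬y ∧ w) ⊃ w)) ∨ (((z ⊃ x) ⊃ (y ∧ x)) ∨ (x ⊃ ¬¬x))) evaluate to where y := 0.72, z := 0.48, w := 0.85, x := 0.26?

1.00

¬z: Gödel ¬ of 0.48 = 0 (operand ≠ 0)
¬w: Gödel ¬ of 0.85 = 0 (operand ≠ 0)
(¬z ⊃ ¬w): 0 ≤ 0, so result = 1
¬y: Gödel ¬ of 0.72 = 0 (operand ≠ 0)
(¬y ∧ w) = min(0, 0.85) = 0
((¬y ∧ w) ⊃ w): 0 ≤ 0.85, so result = 1
((¬z ⊃ ¬w) ⊃ ((¬y ∧ w) ⊃ w)): 1 ≤ 1, so result = 1
(z ⊃ x): 0.48 > 0.26, so result = 0.26
(y ∧ x) = min(0.72, 0.26) = 0.26
((z ⊃ x) ⊃ (y ∧ x)): 0.26 ≤ 0.26, so result = 1
¬x: Gödel ¬ of 0.26 = 0 (operand ≠ 0)
¬¬x: Gödel ¬ of 0 = 1 (operand is 0)
(x ⊃ ¬¬x): 0.26 ≤ 1, so result = 1
(((z ⊃ x) ⊃ (y ∧ x)) ∨ (x ⊃ ¬¬x)) = max(1, 1) = 1
(((¬z ⊃ ¬w) ⊃ ((¬y ∧ w) ⊃ w)) ∨ (((z ⊃ x) ⊃ (y ∧ x)) ∨ (x ⊃ ¬¬x))) = max(1, 1) = 1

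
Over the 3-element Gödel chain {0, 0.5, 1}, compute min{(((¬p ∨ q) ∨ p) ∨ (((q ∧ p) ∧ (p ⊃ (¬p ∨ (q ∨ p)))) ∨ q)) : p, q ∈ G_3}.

The minimum is attained at p = 0.5, q = 0:
  ¬p: Gödel ¬ of 0.5 = 0 (operand ≠ 0)
  (¬p ∨ q) = max(0, 0) = 0
  ((¬p ∨ q) ∨ p) = max(0, 0.5) = 0.5
  (q ∧ p) = min(0, 0.5) = 0
  ¬p: Gödel ¬ of 0.5 = 0 (operand ≠ 0)
  (q ∨ p) = max(0, 0.5) = 0.5
  (¬p ∨ (q ∨ p)) = max(0, 0.5) = 0.5
  (p ⊃ (¬p ∨ (q ∨ p))): 0.5 ≤ 0.5, so result = 1
  ((q ∧ p) ∧ (p ⊃ (¬p ∨ (q ∨ p)))) = min(0, 1) = 0
  (((q ∧ p) ∧ (p ⊃ (¬p ∨ (q ∨ p)))) ∨ q) = max(0, 0) = 0
  (((¬p ∨ q) ∨ p) ∨ (((q ∧ p) ∧ (p ⊃ (¬p ∨ (q ∨ p)))) ∨ q)) = max(0.5, 0) = 0.5
Checking all 9 assignments confirms none give a value below 0.50.

0.50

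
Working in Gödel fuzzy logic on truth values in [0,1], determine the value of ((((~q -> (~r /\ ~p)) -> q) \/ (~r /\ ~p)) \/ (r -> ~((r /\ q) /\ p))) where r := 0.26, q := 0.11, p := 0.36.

~q: Gödel ¬ of 0.11 = 0 (operand ≠ 0)
~r: Gödel ¬ of 0.26 = 0 (operand ≠ 0)
~p: Gödel ¬ of 0.36 = 0 (operand ≠ 0)
(~r /\ ~p) = min(0, 0) = 0
(~q -> (~r /\ ~p)): 0 ≤ 0, so result = 1
((~q -> (~r /\ ~p)) -> q): 1 > 0.11, so result = 0.11
~r: Gödel ¬ of 0.26 = 0 (operand ≠ 0)
~p: Gödel ¬ of 0.36 = 0 (operand ≠ 0)
(~r /\ ~p) = min(0, 0) = 0
(((~q -> (~r /\ ~p)) -> q) \/ (~r /\ ~p)) = max(0.11, 0) = 0.11
(r /\ q) = min(0.26, 0.11) = 0.11
((r /\ q) /\ p) = min(0.11, 0.36) = 0.11
~((r /\ q) /\ p): Gödel ¬ of 0.11 = 0 (operand ≠ 0)
(r -> ~((r /\ q) /\ p)): 0.26 > 0, so result = 0
((((~q -> (~r /\ ~p)) -> q) \/ (~r /\ ~p)) \/ (r -> ~((r /\ q) /\ p))) = max(0.11, 0) = 0.11

0.11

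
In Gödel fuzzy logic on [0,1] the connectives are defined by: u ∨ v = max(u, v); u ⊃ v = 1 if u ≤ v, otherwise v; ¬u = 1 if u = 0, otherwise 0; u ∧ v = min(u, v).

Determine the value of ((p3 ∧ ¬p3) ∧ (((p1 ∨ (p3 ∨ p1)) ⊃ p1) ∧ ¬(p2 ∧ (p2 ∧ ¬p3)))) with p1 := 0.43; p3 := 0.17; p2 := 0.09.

¬p3: Gödel ¬ of 0.17 = 0 (operand ≠ 0)
(p3 ∧ ¬p3) = min(0.17, 0) = 0
(p3 ∨ p1) = max(0.17, 0.43) = 0.43
(p1 ∨ (p3 ∨ p1)) = max(0.43, 0.43) = 0.43
((p1 ∨ (p3 ∨ p1)) ⊃ p1): 0.43 ≤ 0.43, so result = 1
¬p3: Gödel ¬ of 0.17 = 0 (operand ≠ 0)
(p2 ∧ ¬p3) = min(0.09, 0) = 0
(p2 ∧ (p2 ∧ ¬p3)) = min(0.09, 0) = 0
¬(p2 ∧ (p2 ∧ ¬p3)): Gödel ¬ of 0 = 1 (operand is 0)
(((p1 ∨ (p3 ∨ p1)) ⊃ p1) ∧ ¬(p2 ∧ (p2 ∧ ¬p3))) = min(1, 1) = 1
((p3 ∧ ¬p3) ∧ (((p1 ∨ (p3 ∨ p1)) ⊃ p1) ∧ ¬(p2 ∧ (p2 ∧ ¬p3)))) = min(0, 1) = 0

0.00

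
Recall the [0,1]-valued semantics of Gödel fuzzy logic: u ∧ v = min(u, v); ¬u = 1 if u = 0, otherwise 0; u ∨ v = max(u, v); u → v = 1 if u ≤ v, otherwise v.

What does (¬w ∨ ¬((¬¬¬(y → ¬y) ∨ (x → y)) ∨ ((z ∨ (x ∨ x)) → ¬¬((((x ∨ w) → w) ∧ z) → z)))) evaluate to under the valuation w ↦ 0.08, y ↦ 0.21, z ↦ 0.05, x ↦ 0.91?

¬w: Gödel ¬ of 0.08 = 0 (operand ≠ 0)
¬y: Gödel ¬ of 0.21 = 0 (operand ≠ 0)
(y → ¬y): 0.21 > 0, so result = 0
¬(y → ¬y): Gödel ¬ of 0 = 1 (operand is 0)
¬¬(y → ¬y): Gödel ¬ of 1 = 0 (operand ≠ 0)
¬¬¬(y → ¬y): Gödel ¬ of 0 = 1 (operand is 0)
(x → y): 0.91 > 0.21, so result = 0.21
(¬¬¬(y → ¬y) ∨ (x → y)) = max(1, 0.21) = 1
(x ∨ x) = max(0.91, 0.91) = 0.91
(z ∨ (x ∨ x)) = max(0.05, 0.91) = 0.91
(x ∨ w) = max(0.91, 0.08) = 0.91
((x ∨ w) → w): 0.91 > 0.08, so result = 0.08
(((x ∨ w) → w) ∧ z) = min(0.08, 0.05) = 0.05
((((x ∨ w) → w) ∧ z) → z): 0.05 ≤ 0.05, so result = 1
¬((((x ∨ w) → w) ∧ z) → z): Gödel ¬ of 1 = 0 (operand ≠ 0)
¬¬((((x ∨ w) → w) ∧ z) → z): Gödel ¬ of 0 = 1 (operand is 0)
((z ∨ (x ∨ x)) → ¬¬((((x ∨ w) → w) ∧ z) → z)): 0.91 ≤ 1, so result = 1
((¬¬¬(y → ¬y) ∨ (x → y)) ∨ ((z ∨ (x ∨ x)) → ¬¬((((x ∨ w) → w) ∧ z) → z))) = max(1, 1) = 1
¬((¬¬¬(y → ¬y) ∨ (x → y)) ∨ ((z ∨ (x ∨ x)) → ¬¬((((x ∨ w) → w) ∧ z) → z))): Gödel ¬ of 1 = 0 (operand ≠ 0)
(¬w ∨ ¬((¬¬¬(y → ¬y) ∨ (x → y)) ∨ ((z ∨ (x ∨ x)) → ¬¬((((x ∨ w) → w) ∧ z) → z)))) = max(0, 0) = 0

0.00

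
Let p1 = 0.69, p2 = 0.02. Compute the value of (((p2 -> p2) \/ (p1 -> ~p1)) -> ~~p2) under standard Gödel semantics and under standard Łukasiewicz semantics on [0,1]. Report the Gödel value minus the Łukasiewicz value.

0.98

Gödel evaluation:
  (p2 -> p2): 0.02 ≤ 0.02, so result = 1
  ~p1: Gödel ¬ of 0.69 = 0 (operand ≠ 0)
  (p1 -> ~p1): 0.69 > 0, so result = 0
  ((p2 -> p2) \/ (p1 -> ~p1)) = max(1, 0) = 1
  ~p2: Gödel ¬ of 0.02 = 0 (operand ≠ 0)
  ~~p2: Gödel ¬ of 0 = 1 (operand is 0)
  (((p2 -> p2) \/ (p1 -> ~p1)) -> ~~p2): 1 ≤ 1, so result = 1
  Gödel value = 1
Łukasiewicz evaluation:
  (p2 -> p2): min(1, 1 − 0.02 + 0.02) = 1
  ~p1: Łukasiewicz ¬ gives 1 − 0.69 = 0.31
  (p1 -> ~p1): min(1, 1 − 0.69 + 0.31) = 0.62
  ((p2 -> p2) \/ (p1 -> ~p1)) = max(1, 0.62) = 1
  ~p2: Łukasiewicz ¬ gives 1 − 0.02 = 0.98
  ~~p2: Łukasiewicz ¬ gives 1 − 0.98 = 0.02
  (((p2 -> p2) \/ (p1 -> ~p1)) -> ~~p2): min(1, 1 − 1 + 0.02) = 0.02
  Łukasiewicz value = 0.02
Difference: 1 − 0.02 = 0.98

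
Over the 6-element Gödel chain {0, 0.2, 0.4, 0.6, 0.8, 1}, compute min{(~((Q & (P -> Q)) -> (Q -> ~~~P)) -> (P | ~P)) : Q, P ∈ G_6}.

The minimum is attained at Q = 0.2, P = 0.2:
  (P -> Q): 0.2 ≤ 0.2, so result = 1
  (Q & (P -> Q)) = min(0.2, 1) = 0.2
  ~P: Gödel ¬ of 0.2 = 0 (operand ≠ 0)
  ~~P: Gödel ¬ of 0 = 1 (operand is 0)
  ~~~P: Gödel ¬ of 1 = 0 (operand ≠ 0)
  (Q -> ~~~P): 0.2 > 0, so result = 0
  ((Q & (P -> Q)) -> (Q -> ~~~P)): 0.2 > 0, so result = 0
  ~((Q & (P -> Q)) -> (Q -> ~~~P)): Gödel ¬ of 0 = 1 (operand is 0)
  ~P: Gödel ¬ of 0.2 = 0 (operand ≠ 0)
  (P | ~P) = max(0.2, 0) = 0.2
  (~((Q & (P -> Q)) -> (Q -> ~~~P)) -> (P | ~P)): 1 > 0.2, so result = 0.2
Checking all 36 assignments confirms none give a value below 0.20.

0.20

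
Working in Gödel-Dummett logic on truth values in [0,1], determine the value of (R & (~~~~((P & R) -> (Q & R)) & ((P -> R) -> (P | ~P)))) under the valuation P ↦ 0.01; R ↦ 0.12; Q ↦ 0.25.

(P & R) = min(0.01, 0.12) = 0.01
(Q & R) = min(0.25, 0.12) = 0.12
((P & R) -> (Q & R)): 0.01 ≤ 0.12, so result = 1
~((P & R) -> (Q & R)): Gödel ¬ of 1 = 0 (operand ≠ 0)
~~((P & R) -> (Q & R)): Gödel ¬ of 0 = 1 (operand is 0)
~~~((P & R) -> (Q & R)): Gödel ¬ of 1 = 0 (operand ≠ 0)
~~~~((P & R) -> (Q & R)): Gödel ¬ of 0 = 1 (operand is 0)
(P -> R): 0.01 ≤ 0.12, so result = 1
~P: Gödel ¬ of 0.01 = 0 (operand ≠ 0)
(P | ~P) = max(0.01, 0) = 0.01
((P -> R) -> (P | ~P)): 1 > 0.01, so result = 0.01
(~~~~((P & R) -> (Q & R)) & ((P -> R) -> (P | ~P))) = min(1, 0.01) = 0.01
(R & (~~~~((P & R) -> (Q & R)) & ((P -> R) -> (P | ~P)))) = min(0.12, 0.01) = 0.01

0.01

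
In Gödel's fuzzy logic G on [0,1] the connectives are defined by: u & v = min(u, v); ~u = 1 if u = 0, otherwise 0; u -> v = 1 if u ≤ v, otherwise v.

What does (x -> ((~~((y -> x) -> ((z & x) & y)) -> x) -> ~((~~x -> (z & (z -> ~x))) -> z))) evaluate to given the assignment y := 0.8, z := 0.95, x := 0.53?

(y -> x): 0.8 > 0.53, so result = 0.53
(z & x) = min(0.95, 0.53) = 0.53
((z & x) & y) = min(0.53, 0.8) = 0.53
((y -> x) -> ((z & x) & y)): 0.53 ≤ 0.53, so result = 1
~((y -> x) -> ((z & x) & y)): Gödel ¬ of 1 = 0 (operand ≠ 0)
~~((y -> x) -> ((z & x) & y)): Gödel ¬ of 0 = 1 (operand is 0)
(~~((y -> x) -> ((z & x) & y)) -> x): 1 > 0.53, so result = 0.53
~x: Gödel ¬ of 0.53 = 0 (operand ≠ 0)
~~x: Gödel ¬ of 0 = 1 (operand is 0)
~x: Gödel ¬ of 0.53 = 0 (operand ≠ 0)
(z -> ~x): 0.95 > 0, so result = 0
(z & (z -> ~x)) = min(0.95, 0) = 0
(~~x -> (z & (z -> ~x))): 1 > 0, so result = 0
((~~x -> (z & (z -> ~x))) -> z): 0 ≤ 0.95, so result = 1
~((~~x -> (z & (z -> ~x))) -> z): Gödel ¬ of 1 = 0 (operand ≠ 0)
((~~((y -> x) -> ((z & x) & y)) -> x) -> ~((~~x -> (z & (z -> ~x))) -> z)): 0.53 > 0, so result = 0
(x -> ((~~((y -> x) -> ((z & x) & y)) -> x) -> ~((~~x -> (z & (z -> ~x))) -> z))): 0.53 > 0, so result = 0

0.00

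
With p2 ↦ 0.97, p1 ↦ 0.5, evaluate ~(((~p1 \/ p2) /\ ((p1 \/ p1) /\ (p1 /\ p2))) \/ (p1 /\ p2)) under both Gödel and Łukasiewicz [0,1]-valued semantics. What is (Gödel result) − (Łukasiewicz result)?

-0.50

Gödel evaluation:
  ~p1: Gödel ¬ of 0.5 = 0 (operand ≠ 0)
  (~p1 \/ p2) = max(0, 0.97) = 0.97
  (p1 \/ p1) = max(0.5, 0.5) = 0.5
  (p1 /\ p2) = min(0.5, 0.97) = 0.5
  ((p1 \/ p1) /\ (p1 /\ p2)) = min(0.5, 0.5) = 0.5
  ((~p1 \/ p2) /\ ((p1 \/ p1) /\ (p1 /\ p2))) = min(0.97, 0.5) = 0.5
  (p1 /\ p2) = min(0.5, 0.97) = 0.5
  (((~p1 \/ p2) /\ ((p1 \/ p1) /\ (p1 /\ p2))) \/ (p1 /\ p2)) = max(0.5, 0.5) = 0.5
  ~(((~p1 \/ p2) /\ ((p1 \/ p1) /\ (p1 /\ p2))) \/ (p1 /\ p2)): Gödel ¬ of 0.5 = 0 (operand ≠ 0)
  Gödel value = 0
Łukasiewicz evaluation:
  ~p1: Łukasiewicz ¬ gives 1 − 0.5 = 0.5
  (~p1 \/ p2) = max(0.5, 0.97) = 0.97
  (p1 \/ p1) = max(0.5, 0.5) = 0.5
  (p1 /\ p2) = min(0.5, 0.97) = 0.5
  ((p1 \/ p1) /\ (p1 /\ p2)) = min(0.5, 0.5) = 0.5
  ((~p1 \/ p2) /\ ((p1 \/ p1) /\ (p1 /\ p2))) = min(0.97, 0.5) = 0.5
  (p1 /\ p2) = min(0.5, 0.97) = 0.5
  (((~p1 \/ p2) /\ ((p1 \/ p1) /\ (p1 /\ p2))) \/ (p1 /\ p2)) = max(0.5, 0.5) = 0.5
  ~(((~p1 \/ p2) /\ ((p1 \/ p1) /\ (p1 /\ p2))) \/ (p1 /\ p2)): Łukasiewicz ¬ gives 1 − 0.5 = 0.5
  Łukasiewicz value = 0.5
Difference: 0 − 0.5 = -0.50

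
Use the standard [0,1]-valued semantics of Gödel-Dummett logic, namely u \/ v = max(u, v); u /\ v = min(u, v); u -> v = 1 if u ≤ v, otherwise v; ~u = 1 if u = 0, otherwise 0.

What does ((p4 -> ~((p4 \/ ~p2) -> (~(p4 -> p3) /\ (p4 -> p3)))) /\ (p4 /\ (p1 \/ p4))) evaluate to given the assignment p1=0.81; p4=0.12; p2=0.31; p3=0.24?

0.12

~p2: Gödel ¬ of 0.31 = 0 (operand ≠ 0)
(p4 \/ ~p2) = max(0.12, 0) = 0.12
(p4 -> p3): 0.12 ≤ 0.24, so result = 1
~(p4 -> p3): Gödel ¬ of 1 = 0 (operand ≠ 0)
(p4 -> p3): 0.12 ≤ 0.24, so result = 1
(~(p4 -> p3) /\ (p4 -> p3)) = min(0, 1) = 0
((p4 \/ ~p2) -> (~(p4 -> p3) /\ (p4 -> p3))): 0.12 > 0, so result = 0
~((p4 \/ ~p2) -> (~(p4 -> p3) /\ (p4 -> p3))): Gödel ¬ of 0 = 1 (operand is 0)
(p4 -> ~((p4 \/ ~p2) -> (~(p4 -> p3) /\ (p4 -> p3)))): 0.12 ≤ 1, so result = 1
(p1 \/ p4) = max(0.81, 0.12) = 0.81
(p4 /\ (p1 \/ p4)) = min(0.12, 0.81) = 0.12
((p4 -> ~((p4 \/ ~p2) -> (~(p4 -> p3) /\ (p4 -> p3)))) /\ (p4 /\ (p1 \/ p4))) = min(1, 0.12) = 0.12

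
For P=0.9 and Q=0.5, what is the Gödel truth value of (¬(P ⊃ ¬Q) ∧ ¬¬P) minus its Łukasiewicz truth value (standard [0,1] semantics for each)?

0.60

Gödel evaluation:
  ¬Q: Gödel ¬ of 0.5 = 0 (operand ≠ 0)
  (P ⊃ ¬Q): 0.9 > 0, so result = 0
  ¬(P ⊃ ¬Q): Gödel ¬ of 0 = 1 (operand is 0)
  ¬P: Gödel ¬ of 0.9 = 0 (operand ≠ 0)
  ¬¬P: Gödel ¬ of 0 = 1 (operand is 0)
  (¬(P ⊃ ¬Q) ∧ ¬¬P) = min(1, 1) = 1
  Gödel value = 1
Łukasiewicz evaluation:
  ¬Q: Łukasiewicz ¬ gives 1 − 0.5 = 0.5
  (P ⊃ ¬Q): min(1, 1 − 0.9 + 0.5) = 0.6
  ¬(P ⊃ ¬Q): Łukasiewicz ¬ gives 1 − 0.6 = 0.4
  ¬P: Łukasiewicz ¬ gives 1 − 0.9 = 0.1
  ¬¬P: Łukasiewicz ¬ gives 1 − 0.1 = 0.9
  (¬(P ⊃ ¬Q) ∧ ¬¬P) = min(0.4, 0.9) = 0.4
  Łukasiewicz value = 0.4
Difference: 1 − 0.4 = 0.60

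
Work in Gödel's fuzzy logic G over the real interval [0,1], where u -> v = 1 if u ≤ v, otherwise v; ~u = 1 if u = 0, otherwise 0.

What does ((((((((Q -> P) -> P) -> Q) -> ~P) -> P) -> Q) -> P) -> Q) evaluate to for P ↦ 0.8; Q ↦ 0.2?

0.20

(Q -> P): 0.2 ≤ 0.8, so result = 1
((Q -> P) -> P): 1 > 0.8, so result = 0.8
(((Q -> P) -> P) -> Q): 0.8 > 0.2, so result = 0.2
~P: Gödel ¬ of 0.8 = 0 (operand ≠ 0)
((((Q -> P) -> P) -> Q) -> ~P): 0.2 > 0, so result = 0
(((((Q -> P) -> P) -> Q) -> ~P) -> P): 0 ≤ 0.8, so result = 1
((((((Q -> P) -> P) -> Q) -> ~P) -> P) -> Q): 1 > 0.2, so result = 0.2
(((((((Q -> P) -> P) -> Q) -> ~P) -> P) -> Q) -> P): 0.2 ≤ 0.8, so result = 1
((((((((Q -> P) -> P) -> Q) -> ~P) -> P) -> Q) -> P) -> Q): 1 > 0.2, so result = 0.2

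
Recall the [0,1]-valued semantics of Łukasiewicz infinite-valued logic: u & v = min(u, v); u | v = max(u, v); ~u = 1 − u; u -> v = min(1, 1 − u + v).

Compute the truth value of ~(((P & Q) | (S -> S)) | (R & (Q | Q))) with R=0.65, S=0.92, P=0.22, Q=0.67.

(P & Q) = min(0.22, 0.67) = 0.22
(S -> S): min(1, 1 − 0.92 + 0.92) = 1
((P & Q) | (S -> S)) = max(0.22, 1) = 1
(Q | Q) = max(0.67, 0.67) = 0.67
(R & (Q | Q)) = min(0.65, 0.67) = 0.65
(((P & Q) | (S -> S)) | (R & (Q | Q))) = max(1, 0.65) = 1
~(((P & Q) | (S -> S)) | (R & (Q | Q))): Łukasiewicz ¬ gives 1 − 1 = 0

0.00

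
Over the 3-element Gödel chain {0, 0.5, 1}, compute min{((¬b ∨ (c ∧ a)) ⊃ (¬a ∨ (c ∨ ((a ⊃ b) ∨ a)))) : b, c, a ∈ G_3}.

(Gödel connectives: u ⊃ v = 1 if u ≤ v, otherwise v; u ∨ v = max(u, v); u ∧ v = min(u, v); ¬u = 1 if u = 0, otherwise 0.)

0.50

The minimum is attained at b = 0, c = 0, a = 0.5:
  ¬b: Gödel ¬ of 0 = 1 (operand is 0)
  (c ∧ a) = min(0, 0.5) = 0
  (¬b ∨ (c ∧ a)) = max(1, 0) = 1
  ¬a: Gödel ¬ of 0.5 = 0 (operand ≠ 0)
  (a ⊃ b): 0.5 > 0, so result = 0
  ((a ⊃ b) ∨ a) = max(0, 0.5) = 0.5
  (c ∨ ((a ⊃ b) ∨ a)) = max(0, 0.5) = 0.5
  (¬a ∨ (c ∨ ((a ⊃ b) ∨ a))) = max(0, 0.5) = 0.5
  ((¬b ∨ (c ∧ a)) ⊃ (¬a ∨ (c ∨ ((a ⊃ b) ∨ a)))): 1 > 0.5, so result = 0.5
Checking all 27 assignments confirms none give a value below 0.50.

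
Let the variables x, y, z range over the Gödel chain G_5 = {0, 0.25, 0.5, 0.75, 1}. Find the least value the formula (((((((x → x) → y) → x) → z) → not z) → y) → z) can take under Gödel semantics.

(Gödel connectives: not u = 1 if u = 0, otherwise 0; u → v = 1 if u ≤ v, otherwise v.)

The minimum is attained at x = 0, y = 0.25, z = 0:
  (x → x): 0 ≤ 0, so result = 1
  ((x → x) → y): 1 > 0.25, so result = 0.25
  (((x → x) → y) → x): 0.25 > 0, so result = 0
  ((((x → x) → y) → x) → z): 0 ≤ 0, so result = 1
  not z: Gödel ¬ of 0 = 1 (operand is 0)
  (((((x → x) → y) → x) → z) → not z): 1 ≤ 1, so result = 1
  ((((((x → x) → y) → x) → z) → not z) → y): 1 > 0.25, so result = 0.25
  (((((((x → x) → y) → x) → z) → not z) → y) → z): 0.25 > 0, so result = 0
Checking all 125 assignments confirms none give a value below 0.00.

0.00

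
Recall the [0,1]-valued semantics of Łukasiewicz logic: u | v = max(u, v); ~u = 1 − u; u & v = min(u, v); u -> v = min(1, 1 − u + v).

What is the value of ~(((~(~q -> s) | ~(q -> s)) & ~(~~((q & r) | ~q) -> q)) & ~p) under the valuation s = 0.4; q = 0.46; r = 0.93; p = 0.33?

~q: Łukasiewicz ¬ gives 1 − 0.46 = 0.54
(~q -> s): min(1, 1 − 0.54 + 0.4) = 0.86
~(~q -> s): Łukasiewicz ¬ gives 1 − 0.86 = 0.14
(q -> s): min(1, 1 − 0.46 + 0.4) = 0.94
~(q -> s): Łukasiewicz ¬ gives 1 − 0.94 = 0.06
(~(~q -> s) | ~(q -> s)) = max(0.14, 0.06) = 0.14
(q & r) = min(0.46, 0.93) = 0.46
~q: Łukasiewicz ¬ gives 1 − 0.46 = 0.54
((q & r) | ~q) = max(0.46, 0.54) = 0.54
~((q & r) | ~q): Łukasiewicz ¬ gives 1 − 0.54 = 0.46
~~((q & r) | ~q): Łukasiewicz ¬ gives 1 − 0.46 = 0.54
(~~((q & r) | ~q) -> q): min(1, 1 − 0.54 + 0.46) = 0.92
~(~~((q & r) | ~q) -> q): Łukasiewicz ¬ gives 1 − 0.92 = 0.08
((~(~q -> s) | ~(q -> s)) & ~(~~((q & r) | ~q) -> q)) = min(0.14, 0.08) = 0.08
~p: Łukasiewicz ¬ gives 1 − 0.33 = 0.67
(((~(~q -> s) | ~(q -> s)) & ~(~~((q & r) | ~q) -> q)) & ~p) = min(0.08, 0.67) = 0.08
~(((~(~q -> s) | ~(q -> s)) & ~(~~((q & r) | ~q) -> q)) & ~p): Łukasiewicz ¬ gives 1 − 0.08 = 0.92

0.92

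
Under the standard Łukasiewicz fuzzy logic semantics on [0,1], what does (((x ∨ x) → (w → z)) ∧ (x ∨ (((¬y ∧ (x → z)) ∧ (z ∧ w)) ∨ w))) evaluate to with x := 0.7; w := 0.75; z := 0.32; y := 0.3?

0.75

(x ∨ x) = max(0.7, 0.7) = 0.7
(w → z): min(1, 1 − 0.75 + 0.32) = 0.57
((x ∨ x) → (w → z)): min(1, 1 − 0.7 + 0.57) = 0.87
¬y: Łukasiewicz ¬ gives 1 − 0.3 = 0.7
(x → z): min(1, 1 − 0.7 + 0.32) = 0.62
(¬y ∧ (x → z)) = min(0.7, 0.62) = 0.62
(z ∧ w) = min(0.32, 0.75) = 0.32
((¬y ∧ (x → z)) ∧ (z ∧ w)) = min(0.62, 0.32) = 0.32
(((¬y ∧ (x → z)) ∧ (z ∧ w)) ∨ w) = max(0.32, 0.75) = 0.75
(x ∨ (((¬y ∧ (x → z)) ∧ (z ∧ w)) ∨ w)) = max(0.7, 0.75) = 0.75
(((x ∨ x) → (w → z)) ∧ (x ∨ (((¬y ∧ (x → z)) ∧ (z ∧ w)) ∨ w))) = min(0.87, 0.75) = 0.75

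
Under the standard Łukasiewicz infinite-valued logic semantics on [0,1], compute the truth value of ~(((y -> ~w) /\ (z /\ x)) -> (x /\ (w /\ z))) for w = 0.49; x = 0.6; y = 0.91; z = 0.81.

~w: Łukasiewicz ¬ gives 1 − 0.49 = 0.51
(y -> ~w): min(1, 1 − 0.91 + 0.51) = 0.6
(z /\ x) = min(0.81, 0.6) = 0.6
((y -> ~w) /\ (z /\ x)) = min(0.6, 0.6) = 0.6
(w /\ z) = min(0.49, 0.81) = 0.49
(x /\ (w /\ z)) = min(0.6, 0.49) = 0.49
(((y -> ~w) /\ (z /\ x)) -> (x /\ (w /\ z))): min(1, 1 − 0.6 + 0.49) = 0.89
~(((y -> ~w) /\ (z /\ x)) -> (x /\ (w /\ z))): Łukasiewicz ¬ gives 1 − 0.89 = 0.11

0.11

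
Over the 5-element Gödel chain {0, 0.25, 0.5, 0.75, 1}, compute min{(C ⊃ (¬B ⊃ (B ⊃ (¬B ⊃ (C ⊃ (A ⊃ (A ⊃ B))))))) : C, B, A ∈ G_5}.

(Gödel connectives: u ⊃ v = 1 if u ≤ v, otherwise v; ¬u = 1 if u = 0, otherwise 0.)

Every assignment gives 1. For instance at C = 0, B = 0, A = 0:
  ¬B: Gödel ¬ of 0 = 1 (operand is 0)
  ¬B: Gödel ¬ of 0 = 1 (operand is 0)
  (A ⊃ B): 0 ≤ 0, so result = 1
  (A ⊃ (A ⊃ B)): 0 ≤ 1, so result = 1
  (C ⊃ (A ⊃ (A ⊃ B))): 0 ≤ 1, so result = 1
  (¬B ⊃ (C ⊃ (A ⊃ (A ⊃ B)))): 1 ≤ 1, so result = 1
  (B ⊃ (¬B ⊃ (C ⊃ (A ⊃ (A ⊃ B))))): 0 ≤ 1, so result = 1
  (¬B ⊃ (B ⊃ (¬B ⊃ (C ⊃ (A ⊃ (A ⊃ B)))))): 1 ≤ 1, so result = 1
  (C ⊃ (¬B ⊃ (B ⊃ (¬B ⊃ (C ⊃ (A ⊃ (A ⊃ B))))))): 0 ≤ 1, so result = 1
All 125 assignments give value 1 — the formula is a G_5-tautology.

1.00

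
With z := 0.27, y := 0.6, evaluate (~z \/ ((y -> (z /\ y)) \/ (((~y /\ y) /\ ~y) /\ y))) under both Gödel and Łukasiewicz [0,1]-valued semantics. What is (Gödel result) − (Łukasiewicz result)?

Gödel evaluation:
  ~z: Gödel ¬ of 0.27 = 0 (operand ≠ 0)
  (z /\ y) = min(0.27, 0.6) = 0.27
  (y -> (z /\ y)): 0.6 > 0.27, so result = 0.27
  ~y: Gödel ¬ of 0.6 = 0 (operand ≠ 0)
  (~y /\ y) = min(0, 0.6) = 0
  ~y: Gödel ¬ of 0.6 = 0 (operand ≠ 0)
  ((~y /\ y) /\ ~y) = min(0, 0) = 0
  (((~y /\ y) /\ ~y) /\ y) = min(0, 0.6) = 0
  ((y -> (z /\ y)) \/ (((~y /\ y) /\ ~y) /\ y)) = max(0.27, 0) = 0.27
  (~z \/ ((y -> (z /\ y)) \/ (((~y /\ y) /\ ~y) /\ y))) = max(0, 0.27) = 0.27
  Gödel value = 0.27
Łukasiewicz evaluation:
  ~z: Łukasiewicz ¬ gives 1 − 0.27 = 0.73
  (z /\ y) = min(0.27, 0.6) = 0.27
  (y -> (z /\ y)): min(1, 1 − 0.6 + 0.27) = 0.67
  ~y: Łukasiewicz ¬ gives 1 − 0.6 = 0.4
  (~y /\ y) = min(0.4, 0.6) = 0.4
  ~y: Łukasiewicz ¬ gives 1 − 0.6 = 0.4
  ((~y /\ y) /\ ~y) = min(0.4, 0.4) = 0.4
  (((~y /\ y) /\ ~y) /\ y) = min(0.4, 0.6) = 0.4
  ((y -> (z /\ y)) \/ (((~y /\ y) /\ ~y) /\ y)) = max(0.67, 0.4) = 0.67
  (~z \/ ((y -> (z /\ y)) \/ (((~y /\ y) /\ ~y) /\ y))) = max(0.73, 0.67) = 0.73
  Łukasiewicz value = 0.73
Difference: 0.27 − 0.73 = -0.46

-0.46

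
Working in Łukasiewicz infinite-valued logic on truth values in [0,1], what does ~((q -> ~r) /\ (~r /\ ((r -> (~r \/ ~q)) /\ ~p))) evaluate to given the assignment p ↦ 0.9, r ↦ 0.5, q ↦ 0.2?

0.90

~r: Łukasiewicz ¬ gives 1 − 0.5 = 0.5
(q -> ~r): min(1, 1 − 0.2 + 0.5) = 1
~r: Łukasiewicz ¬ gives 1 − 0.5 = 0.5
~r: Łukasiewicz ¬ gives 1 − 0.5 = 0.5
~q: Łukasiewicz ¬ gives 1 − 0.2 = 0.8
(~r \/ ~q) = max(0.5, 0.8) = 0.8
(r -> (~r \/ ~q)): min(1, 1 − 0.5 + 0.8) = 1
~p: Łukasiewicz ¬ gives 1 − 0.9 = 0.1
((r -> (~r \/ ~q)) /\ ~p) = min(1, 0.1) = 0.1
(~r /\ ((r -> (~r \/ ~q)) /\ ~p)) = min(0.5, 0.1) = 0.1
((q -> ~r) /\ (~r /\ ((r -> (~r \/ ~q)) /\ ~p))) = min(1, 0.1) = 0.1
~((q -> ~r) /\ (~r /\ ((r -> (~r \/ ~q)) /\ ~p))): Łukasiewicz ¬ gives 1 − 0.1 = 0.9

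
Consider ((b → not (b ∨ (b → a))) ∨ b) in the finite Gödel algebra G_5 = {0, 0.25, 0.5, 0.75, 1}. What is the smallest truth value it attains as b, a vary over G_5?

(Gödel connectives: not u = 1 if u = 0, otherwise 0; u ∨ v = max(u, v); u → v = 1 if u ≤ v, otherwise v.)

The minimum is attained at b = 0.25, a = 0:
  (b → a): 0.25 > 0, so result = 0
  (b ∨ (b → a)) = max(0.25, 0) = 0.25
  not (b ∨ (b → a)): Gödel ¬ of 0.25 = 0 (operand ≠ 0)
  (b → not (b ∨ (b → a))): 0.25 > 0, so result = 0
  ((b → not (b ∨ (b → a))) ∨ b) = max(0, 0.25) = 0.25
Checking all 25 assignments confirms none give a value below 0.25.

0.25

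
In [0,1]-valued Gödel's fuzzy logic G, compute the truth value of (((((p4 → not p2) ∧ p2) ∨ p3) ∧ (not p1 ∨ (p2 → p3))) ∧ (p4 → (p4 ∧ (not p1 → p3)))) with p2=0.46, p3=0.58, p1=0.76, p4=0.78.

0.58

not p2: Gödel ¬ of 0.46 = 0 (operand ≠ 0)
(p4 → not p2): 0.78 > 0, so result = 0
((p4 → not p2) ∧ p2) = min(0, 0.46) = 0
(((p4 → not p2) ∧ p2) ∨ p3) = max(0, 0.58) = 0.58
not p1: Gödel ¬ of 0.76 = 0 (operand ≠ 0)
(p2 → p3): 0.46 ≤ 0.58, so result = 1
(not p1 ∨ (p2 → p3)) = max(0, 1) = 1
((((p4 → not p2) ∧ p2) ∨ p3) ∧ (not p1 ∨ (p2 → p3))) = min(0.58, 1) = 0.58
not p1: Gödel ¬ of 0.76 = 0 (operand ≠ 0)
(not p1 → p3): 0 ≤ 0.58, so result = 1
(p4 ∧ (not p1 → p3)) = min(0.78, 1) = 0.78
(p4 → (p4 ∧ (not p1 → p3))): 0.78 ≤ 0.78, so result = 1
(((((p4 → not p2) ∧ p2) ∨ p3) ∧ (not p1 ∨ (p2 → p3))) ∧ (p4 → (p4 ∧ (not p1 → p3)))) = min(0.58, 1) = 0.58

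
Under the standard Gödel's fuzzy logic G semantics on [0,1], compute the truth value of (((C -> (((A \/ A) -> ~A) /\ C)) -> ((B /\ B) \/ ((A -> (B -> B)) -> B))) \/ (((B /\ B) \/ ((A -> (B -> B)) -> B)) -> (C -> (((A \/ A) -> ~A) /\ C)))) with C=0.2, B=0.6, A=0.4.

(A \/ A) = max(0.4, 0.4) = 0.4
~A: Gödel ¬ of 0.4 = 0 (operand ≠ 0)
((A \/ A) -> ~A): 0.4 > 0, so result = 0
(((A \/ A) -> ~A) /\ C) = min(0, 0.2) = 0
(C -> (((A \/ A) -> ~A) /\ C)): 0.2 > 0, so result = 0
(B /\ B) = min(0.6, 0.6) = 0.6
(B -> B): 0.6 ≤ 0.6, so result = 1
(A -> (B -> B)): 0.4 ≤ 1, so result = 1
((A -> (B -> B)) -> B): 1 > 0.6, so result = 0.6
((B /\ B) \/ ((A -> (B -> B)) -> B)) = max(0.6, 0.6) = 0.6
((C -> (((A \/ A) -> ~A) /\ C)) -> ((B /\ B) \/ ((A -> (B -> B)) -> B))): 0 ≤ 0.6, so result = 1
(B /\ B) = min(0.6, 0.6) = 0.6
(B -> B): 0.6 ≤ 0.6, so result = 1
(A -> (B -> B)): 0.4 ≤ 1, so result = 1
((A -> (B -> B)) -> B): 1 > 0.6, so result = 0.6
((B /\ B) \/ ((A -> (B -> B)) -> B)) = max(0.6, 0.6) = 0.6
(A \/ A) = max(0.4, 0.4) = 0.4
~A: Gödel ¬ of 0.4 = 0 (operand ≠ 0)
((A \/ A) -> ~A): 0.4 > 0, so result = 0
(((A \/ A) -> ~A) /\ C) = min(0, 0.2) = 0
(C -> (((A \/ A) -> ~A) /\ C)): 0.2 > 0, so result = 0
(((B /\ B) \/ ((A -> (B -> B)) -> B)) -> (C -> (((A \/ A) -> ~A) /\ C))): 0.6 > 0, so result = 0
(((C -> (((A \/ A) -> ~A) /\ C)) -> ((B /\ B) \/ ((A -> (B -> B)) -> B))) \/ (((B /\ B) \/ ((A -> (B -> B)) -> B)) -> (C -> (((A \/ A) -> ~A) /\ C)))) = max(1, 0) = 1

1.00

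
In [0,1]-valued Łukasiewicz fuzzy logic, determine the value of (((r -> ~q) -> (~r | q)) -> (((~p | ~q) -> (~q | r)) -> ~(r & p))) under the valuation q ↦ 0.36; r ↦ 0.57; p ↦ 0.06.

~q: Łukasiewicz ¬ gives 1 − 0.36 = 0.64
(r -> ~q): min(1, 1 − 0.57 + 0.64) = 1
~r: Łukasiewicz ¬ gives 1 − 0.57 = 0.43
(~r | q) = max(0.43, 0.36) = 0.43
((r -> ~q) -> (~r | q)): min(1, 1 − 1 + 0.43) = 0.43
~p: Łukasiewicz ¬ gives 1 − 0.06 = 0.94
~q: Łukasiewicz ¬ gives 1 − 0.36 = 0.64
(~p | ~q) = max(0.94, 0.64) = 0.94
~q: Łukasiewicz ¬ gives 1 − 0.36 = 0.64
(~q | r) = max(0.64, 0.57) = 0.64
((~p | ~q) -> (~q | r)): min(1, 1 − 0.94 + 0.64) = 0.7
(r & p) = min(0.57, 0.06) = 0.06
~(r & p): Łukasiewicz ¬ gives 1 − 0.06 = 0.94
(((~p | ~q) -> (~q | r)) -> ~(r & p)): min(1, 1 − 0.7 + 0.94) = 1
(((r -> ~q) -> (~r | q)) -> (((~p | ~q) -> (~q | r)) -> ~(r & p))): min(1, 1 − 0.43 + 1) = 1

1.00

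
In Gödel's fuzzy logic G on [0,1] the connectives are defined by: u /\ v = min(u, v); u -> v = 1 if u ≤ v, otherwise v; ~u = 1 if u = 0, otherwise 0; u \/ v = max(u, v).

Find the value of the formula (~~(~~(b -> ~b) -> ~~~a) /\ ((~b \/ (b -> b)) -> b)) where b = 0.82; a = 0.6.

~b: Gödel ¬ of 0.82 = 0 (operand ≠ 0)
(b -> ~b): 0.82 > 0, so result = 0
~(b -> ~b): Gödel ¬ of 0 = 1 (operand is 0)
~~(b -> ~b): Gödel ¬ of 1 = 0 (operand ≠ 0)
~a: Gödel ¬ of 0.6 = 0 (operand ≠ 0)
~~a: Gödel ¬ of 0 = 1 (operand is 0)
~~~a: Gödel ¬ of 1 = 0 (operand ≠ 0)
(~~(b -> ~b) -> ~~~a): 0 ≤ 0, so result = 1
~(~~(b -> ~b) -> ~~~a): Gödel ¬ of 1 = 0 (operand ≠ 0)
~~(~~(b -> ~b) -> ~~~a): Gödel ¬ of 0 = 1 (operand is 0)
~b: Gödel ¬ of 0.82 = 0 (operand ≠ 0)
(b -> b): 0.82 ≤ 0.82, so result = 1
(~b \/ (b -> b)) = max(0, 1) = 1
((~b \/ (b -> b)) -> b): 1 > 0.82, so result = 0.82
(~~(~~(b -> ~b) -> ~~~a) /\ ((~b \/ (b -> b)) -> b)) = min(1, 0.82) = 0.82

0.82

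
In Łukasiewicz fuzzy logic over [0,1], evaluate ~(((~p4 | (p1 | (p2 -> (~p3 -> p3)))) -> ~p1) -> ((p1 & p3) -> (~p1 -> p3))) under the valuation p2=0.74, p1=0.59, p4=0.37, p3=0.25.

~p4: Łukasiewicz ¬ gives 1 − 0.37 = 0.63
~p3: Łukasiewicz ¬ gives 1 − 0.25 = 0.75
(~p3 -> p3): min(1, 1 − 0.75 + 0.25) = 0.5
(p2 -> (~p3 -> p3)): min(1, 1 − 0.74 + 0.5) = 0.76
(p1 | (p2 -> (~p3 -> p3))) = max(0.59, 0.76) = 0.76
(~p4 | (p1 | (p2 -> (~p3 -> p3)))) = max(0.63, 0.76) = 0.76
~p1: Łukasiewicz ¬ gives 1 − 0.59 = 0.41
((~p4 | (p1 | (p2 -> (~p3 -> p3)))) -> ~p1): min(1, 1 − 0.76 + 0.41) = 0.65
(p1 & p3) = min(0.59, 0.25) = 0.25
~p1: Łukasiewicz ¬ gives 1 − 0.59 = 0.41
(~p1 -> p3): min(1, 1 − 0.41 + 0.25) = 0.84
((p1 & p3) -> (~p1 -> p3)): min(1, 1 − 0.25 + 0.84) = 1
(((~p4 | (p1 | (p2 -> (~p3 -> p3)))) -> ~p1) -> ((p1 & p3) -> (~p1 -> p3))): min(1, 1 − 0.65 + 1) = 1
~(((~p4 | (p1 | (p2 -> (~p3 -> p3)))) -> ~p1) -> ((p1 & p3) -> (~p1 -> p3))): Łukasiewicz ¬ gives 1 − 1 = 0

0.00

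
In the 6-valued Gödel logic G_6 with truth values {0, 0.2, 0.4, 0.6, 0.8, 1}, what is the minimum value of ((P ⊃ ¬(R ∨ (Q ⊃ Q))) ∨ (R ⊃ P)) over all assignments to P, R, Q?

The minimum is attained at P = 0.2, R = 0.4, Q = 0:
  (Q ⊃ Q): 0 ≤ 0, so result = 1
  (R ∨ (Q ⊃ Q)) = max(0.4, 1) = 1
  ¬(R ∨ (Q ⊃ Q)): Gödel ¬ of 1 = 0 (operand ≠ 0)
  (P ⊃ ¬(R ∨ (Q ⊃ Q))): 0.2 > 0, so result = 0
  (R ⊃ P): 0.4 > 0.2, so result = 0.2
  ((P ⊃ ¬(R ∨ (Q ⊃ Q))) ∨ (R ⊃ P)) = max(0, 0.2) = 0.2
Checking all 216 assignments confirms none give a value below 0.20.

0.20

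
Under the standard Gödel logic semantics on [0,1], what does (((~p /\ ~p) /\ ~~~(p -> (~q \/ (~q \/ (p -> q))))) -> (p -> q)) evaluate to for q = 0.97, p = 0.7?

~p: Gödel ¬ of 0.7 = 0 (operand ≠ 0)
~p: Gödel ¬ of 0.7 = 0 (operand ≠ 0)
(~p /\ ~p) = min(0, 0) = 0
~q: Gödel ¬ of 0.97 = 0 (operand ≠ 0)
~q: Gödel ¬ of 0.97 = 0 (operand ≠ 0)
(p -> q): 0.7 ≤ 0.97, so result = 1
(~q \/ (p -> q)) = max(0, 1) = 1
(~q \/ (~q \/ (p -> q))) = max(0, 1) = 1
(p -> (~q \/ (~q \/ (p -> q)))): 0.7 ≤ 1, so result = 1
~(p -> (~q \/ (~q \/ (p -> q)))): Gödel ¬ of 1 = 0 (operand ≠ 0)
~~(p -> (~q \/ (~q \/ (p -> q)))): Gödel ¬ of 0 = 1 (operand is 0)
~~~(p -> (~q \/ (~q \/ (p -> q)))): Gödel ¬ of 1 = 0 (operand ≠ 0)
((~p /\ ~p) /\ ~~~(p -> (~q \/ (~q \/ (p -> q))))) = min(0, 0) = 0
(p -> q): 0.7 ≤ 0.97, so result = 1
(((~p /\ ~p) /\ ~~~(p -> (~q \/ (~q \/ (p -> q))))) -> (p -> q)): 0 ≤ 1, so result = 1

1.00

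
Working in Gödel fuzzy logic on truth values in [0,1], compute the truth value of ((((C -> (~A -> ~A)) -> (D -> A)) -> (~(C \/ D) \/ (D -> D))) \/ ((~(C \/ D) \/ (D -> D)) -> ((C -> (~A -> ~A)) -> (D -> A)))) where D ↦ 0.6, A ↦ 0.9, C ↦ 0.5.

~A: Gödel ¬ of 0.9 = 0 (operand ≠ 0)
~A: Gödel ¬ of 0.9 = 0 (operand ≠ 0)
(~A -> ~A): 0 ≤ 0, so result = 1
(C -> (~A -> ~A)): 0.5 ≤ 1, so result = 1
(D -> A): 0.6 ≤ 0.9, so result = 1
((C -> (~A -> ~A)) -> (D -> A)): 1 ≤ 1, so result = 1
(C \/ D) = max(0.5, 0.6) = 0.6
~(C \/ D): Gödel ¬ of 0.6 = 0 (operand ≠ 0)
(D -> D): 0.6 ≤ 0.6, so result = 1
(~(C \/ D) \/ (D -> D)) = max(0, 1) = 1
(((C -> (~A -> ~A)) -> (D -> A)) -> (~(C \/ D) \/ (D -> D))): 1 ≤ 1, so result = 1
(C \/ D) = max(0.5, 0.6) = 0.6
~(C \/ D): Gödel ¬ of 0.6 = 0 (operand ≠ 0)
(D -> D): 0.6 ≤ 0.6, so result = 1
(~(C \/ D) \/ (D -> D)) = max(0, 1) = 1
~A: Gödel ¬ of 0.9 = 0 (operand ≠ 0)
~A: Gödel ¬ of 0.9 = 0 (operand ≠ 0)
(~A -> ~A): 0 ≤ 0, so result = 1
(C -> (~A -> ~A)): 0.5 ≤ 1, so result = 1
(D -> A): 0.6 ≤ 0.9, so result = 1
((C -> (~A -> ~A)) -> (D -> A)): 1 ≤ 1, so result = 1
((~(C \/ D) \/ (D -> D)) -> ((C -> (~A -> ~A)) -> (D -> A))): 1 ≤ 1, so result = 1
((((C -> (~A -> ~A)) -> (D -> A)) -> (~(C \/ D) \/ (D -> D))) \/ ((~(C \/ D) \/ (D -> D)) -> ((C -> (~A -> ~A)) -> (D -> A)))) = max(1, 1) = 1

1.00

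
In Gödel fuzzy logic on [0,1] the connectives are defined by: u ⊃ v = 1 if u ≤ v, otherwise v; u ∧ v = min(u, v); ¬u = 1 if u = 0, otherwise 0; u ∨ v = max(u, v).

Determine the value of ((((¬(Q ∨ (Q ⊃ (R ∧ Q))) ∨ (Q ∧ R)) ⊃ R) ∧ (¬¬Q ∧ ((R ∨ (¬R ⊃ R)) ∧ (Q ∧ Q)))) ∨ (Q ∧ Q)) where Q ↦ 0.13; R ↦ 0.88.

(R ∧ Q) = min(0.88, 0.13) = 0.13
(Q ⊃ (R ∧ Q)): 0.13 ≤ 0.13, so result = 1
(Q ∨ (Q ⊃ (R ∧ Q))) = max(0.13, 1) = 1
¬(Q ∨ (Q ⊃ (R ∧ Q))): Gödel ¬ of 1 = 0 (operand ≠ 0)
(Q ∧ R) = min(0.13, 0.88) = 0.13
(¬(Q ∨ (Q ⊃ (R ∧ Q))) ∨ (Q ∧ R)) = max(0, 0.13) = 0.13
((¬(Q ∨ (Q ⊃ (R ∧ Q))) ∨ (Q ∧ R)) ⊃ R): 0.13 ≤ 0.88, so result = 1
¬Q: Gödel ¬ of 0.13 = 0 (operand ≠ 0)
¬¬Q: Gödel ¬ of 0 = 1 (operand is 0)
¬R: Gödel ¬ of 0.88 = 0 (operand ≠ 0)
(¬R ⊃ R): 0 ≤ 0.88, so result = 1
(R ∨ (¬R ⊃ R)) = max(0.88, 1) = 1
(Q ∧ Q) = min(0.13, 0.13) = 0.13
((R ∨ (¬R ⊃ R)) ∧ (Q ∧ Q)) = min(1, 0.13) = 0.13
(¬¬Q ∧ ((R ∨ (¬R ⊃ R)) ∧ (Q ∧ Q))) = min(1, 0.13) = 0.13
(((¬(Q ∨ (Q ⊃ (R ∧ Q))) ∨ (Q ∧ R)) ⊃ R) ∧ (¬¬Q ∧ ((R ∨ (¬R ⊃ R)) ∧ (Q ∧ Q)))) = min(1, 0.13) = 0.13
(Q ∧ Q) = min(0.13, 0.13) = 0.13
((((¬(Q ∨ (Q ⊃ (R ∧ Q))) ∨ (Q ∧ R)) ⊃ R) ∧ (¬¬Q ∧ ((R ∨ (¬R ⊃ R)) ∧ (Q ∧ Q)))) ∨ (Q ∧ Q)) = max(0.13, 0.13) = 0.13

0.13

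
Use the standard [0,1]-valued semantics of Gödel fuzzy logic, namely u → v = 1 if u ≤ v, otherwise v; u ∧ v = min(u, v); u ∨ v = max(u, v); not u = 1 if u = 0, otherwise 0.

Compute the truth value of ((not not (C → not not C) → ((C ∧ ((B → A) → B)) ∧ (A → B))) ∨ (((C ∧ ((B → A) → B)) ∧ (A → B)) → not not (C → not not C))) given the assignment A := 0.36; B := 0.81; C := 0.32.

not C: Gödel ¬ of 0.32 = 0 (operand ≠ 0)
not not C: Gödel ¬ of 0 = 1 (operand is 0)
(C → not not C): 0.32 ≤ 1, so result = 1
not (C → not not C): Gödel ¬ of 1 = 0 (operand ≠ 0)
not not (C → not not C): Gödel ¬ of 0 = 1 (operand is 0)
(B → A): 0.81 > 0.36, so result = 0.36
((B → A) → B): 0.36 ≤ 0.81, so result = 1
(C ∧ ((B → A) → B)) = min(0.32, 1) = 0.32
(A → B): 0.36 ≤ 0.81, so result = 1
((C ∧ ((B → A) → B)) ∧ (A → B)) = min(0.32, 1) = 0.32
(not not (C → not not C) → ((C ∧ ((B → A) → B)) ∧ (A → B))): 1 > 0.32, so result = 0.32
(B → A): 0.81 > 0.36, so result = 0.36
((B → A) → B): 0.36 ≤ 0.81, so result = 1
(C ∧ ((B → A) → B)) = min(0.32, 1) = 0.32
(A → B): 0.36 ≤ 0.81, so result = 1
((C ∧ ((B → A) → B)) ∧ (A → B)) = min(0.32, 1) = 0.32
not C: Gödel ¬ of 0.32 = 0 (operand ≠ 0)
not not C: Gödel ¬ of 0 = 1 (operand is 0)
(C → not not C): 0.32 ≤ 1, so result = 1
not (C → not not C): Gödel ¬ of 1 = 0 (operand ≠ 0)
not not (C → not not C): Gödel ¬ of 0 = 1 (operand is 0)
(((C ∧ ((B → A) → B)) ∧ (A → B)) → not not (C → not not C)): 0.32 ≤ 1, so result = 1
((not not (C → not not C) → ((C ∧ ((B → A) → B)) ∧ (A → B))) ∨ (((C ∧ ((B → A) → B)) ∧ (A → B)) → not not (C → not not C))) = max(0.32, 1) = 1

1.00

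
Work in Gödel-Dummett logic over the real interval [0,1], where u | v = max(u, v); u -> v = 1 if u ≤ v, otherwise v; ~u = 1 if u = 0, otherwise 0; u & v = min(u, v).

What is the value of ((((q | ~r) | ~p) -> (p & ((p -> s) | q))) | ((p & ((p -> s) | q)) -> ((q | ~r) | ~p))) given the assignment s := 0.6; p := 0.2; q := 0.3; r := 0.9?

~r: Gödel ¬ of 0.9 = 0 (operand ≠ 0)
(q | ~r) = max(0.3, 0) = 0.3
~p: Gödel ¬ of 0.2 = 0 (operand ≠ 0)
((q | ~r) | ~p) = max(0.3, 0) = 0.3
(p -> s): 0.2 ≤ 0.6, so result = 1
((p -> s) | q) = max(1, 0.3) = 1
(p & ((p -> s) | q)) = min(0.2, 1) = 0.2
(((q | ~r) | ~p) -> (p & ((p -> s) | q))): 0.3 > 0.2, so result = 0.2
(p -> s): 0.2 ≤ 0.6, so result = 1
((p -> s) | q) = max(1, 0.3) = 1
(p & ((p -> s) | q)) = min(0.2, 1) = 0.2
~r: Gödel ¬ of 0.9 = 0 (operand ≠ 0)
(q | ~r) = max(0.3, 0) = 0.3
~p: Gödel ¬ of 0.2 = 0 (operand ≠ 0)
((q | ~r) | ~p) = max(0.3, 0) = 0.3
((p & ((p -> s) | q)) -> ((q | ~r) | ~p)): 0.2 ≤ 0.3, so result = 1
((((q | ~r) | ~p) -> (p & ((p -> s) | q))) | ((p & ((p -> s) | q)) -> ((q | ~r) | ~p))) = max(0.2, 1) = 1

1.00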